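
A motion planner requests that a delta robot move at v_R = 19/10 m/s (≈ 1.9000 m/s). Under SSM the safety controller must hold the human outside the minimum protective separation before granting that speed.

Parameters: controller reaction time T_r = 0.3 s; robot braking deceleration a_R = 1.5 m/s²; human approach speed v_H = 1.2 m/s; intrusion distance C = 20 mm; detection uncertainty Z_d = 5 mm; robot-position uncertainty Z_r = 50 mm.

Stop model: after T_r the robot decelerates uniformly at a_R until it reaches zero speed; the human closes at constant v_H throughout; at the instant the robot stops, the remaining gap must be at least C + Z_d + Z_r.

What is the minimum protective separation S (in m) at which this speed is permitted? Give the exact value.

stop time T_s = (19/10)/(3/2) = 1.2667 s
robot covers v_R·T_r = 1.9000·0.3000 = 0.5700 m before braking
braking distance = 1.9000²/(2·1.5000) = 1.2033 m
human over T_r+T_s: 1.2000·(0.3000+1.2667) = 1.8800 m
residual clearance needed = 0.0200+0.0050+0.0500 = 0.0750 m
S_min ≈ 0.5700+1.2033+1.8800+0.0750  ⇒  S_min = 2237/600 m

S_min = 2237/600 m = 3.7283 m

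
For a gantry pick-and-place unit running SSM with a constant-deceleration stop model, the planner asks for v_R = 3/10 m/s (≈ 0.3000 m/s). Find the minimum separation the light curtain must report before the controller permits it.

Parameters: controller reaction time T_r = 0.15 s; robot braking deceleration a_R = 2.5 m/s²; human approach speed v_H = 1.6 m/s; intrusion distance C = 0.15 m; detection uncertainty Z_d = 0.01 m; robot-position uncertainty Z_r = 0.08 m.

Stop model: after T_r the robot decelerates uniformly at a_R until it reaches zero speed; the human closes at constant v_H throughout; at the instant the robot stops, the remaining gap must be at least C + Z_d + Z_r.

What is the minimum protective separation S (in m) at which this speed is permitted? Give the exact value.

S_min = 147/200 m = 0.7350 m

braking lasts T_s = (3/10)/(5/2) = 0.1200 s
robot covers v_R·T_r = 0.3000·0.1500 = 0.0450 m before braking
robot under decel: 0.3000²/(2·2.5000) = 0.0180 m
human over T_r+T_s: 1.6000·(0.1500+0.1200) = 0.4320 m
margins: 0.1500+0.0100+0.0800 = 0.2400 m
S_min ≈ 0.0450+0.0180+0.4320+0.2400  ⇒  S_min = 147/200 m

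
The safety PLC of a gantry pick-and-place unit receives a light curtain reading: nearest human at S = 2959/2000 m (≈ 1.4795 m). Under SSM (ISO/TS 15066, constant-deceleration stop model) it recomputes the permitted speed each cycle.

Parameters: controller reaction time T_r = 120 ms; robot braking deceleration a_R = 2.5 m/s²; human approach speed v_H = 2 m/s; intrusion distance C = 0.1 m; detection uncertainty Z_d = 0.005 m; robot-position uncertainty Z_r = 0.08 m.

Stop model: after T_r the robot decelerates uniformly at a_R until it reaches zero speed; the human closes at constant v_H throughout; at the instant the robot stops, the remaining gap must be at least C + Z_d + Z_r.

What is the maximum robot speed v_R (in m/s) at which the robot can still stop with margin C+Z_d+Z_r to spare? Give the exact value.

quadratic (1/5)·v² + (23/25)·v + (-2109/2000) = 0
  disc = (23/25)² − 4·(1/5)·(-2109/2000) = 169/100 ; √disc = 13/10
  v_R = (−(23/25) + 13/10) / (2·(1/5)) = 19/20 m/s
check:
stop time T_s = (19/20)/(5/2) = 0.3800 s
reaction-phase robot travel = 0.9500·0.1200 = 0.1140 m
robot covers 0.9500·0.3800 − ½·2.5000·0.3800² = 0.1805 m while stopping
human closes 2.0000·0.5000 = 1.0000 m
residual clearance needed = 0.1000+0.0050+0.0800 = 0.1850 m
sum ≈ 0.1140+0.1805+1.0000+0.1850 ≈ 1.4795 m = S ✓

v_R_max = 19/20 m/s = 0.9500 m/s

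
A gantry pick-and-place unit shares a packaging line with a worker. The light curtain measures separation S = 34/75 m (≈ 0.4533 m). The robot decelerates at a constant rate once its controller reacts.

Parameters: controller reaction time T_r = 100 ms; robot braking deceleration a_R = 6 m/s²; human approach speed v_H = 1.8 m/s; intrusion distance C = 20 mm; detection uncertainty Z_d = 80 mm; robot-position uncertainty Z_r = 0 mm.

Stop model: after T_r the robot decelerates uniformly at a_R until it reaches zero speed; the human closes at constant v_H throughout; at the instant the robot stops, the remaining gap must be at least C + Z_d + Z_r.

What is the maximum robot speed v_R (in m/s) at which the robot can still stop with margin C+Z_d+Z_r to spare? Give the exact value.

v_R_max = 2/5 m/s = 0.4000 m/s

at the boundary: (1/12)·v² + (2/5)·v + (-13/75) = 0
  disc = (2/5)² − 4·(1/12)·(-13/75) = 49/225 ; √disc = 7/15
  v_R = (−(2/5) + 7/15) / (2·(1/12)) = 2/5 m/s
check:
T_s = v_R/a_R = (2/5)/6 = 0.0667 s
robot in T_r: 0.4000·0.1000 = 0.0400 m
robot under decel: 0.4000²/(2·6.0000) = 0.0133 m
human over T_r+T_s: 1.8000·(0.1000+0.0667) = 0.3000 m
C+Z_d+Z_r = 0.0200+0.0800+0.0000 = 0.1000 m
sum ≈ 0.0400+0.0133+0.3000+0.1000 ≈ 0.4533 m = S ✓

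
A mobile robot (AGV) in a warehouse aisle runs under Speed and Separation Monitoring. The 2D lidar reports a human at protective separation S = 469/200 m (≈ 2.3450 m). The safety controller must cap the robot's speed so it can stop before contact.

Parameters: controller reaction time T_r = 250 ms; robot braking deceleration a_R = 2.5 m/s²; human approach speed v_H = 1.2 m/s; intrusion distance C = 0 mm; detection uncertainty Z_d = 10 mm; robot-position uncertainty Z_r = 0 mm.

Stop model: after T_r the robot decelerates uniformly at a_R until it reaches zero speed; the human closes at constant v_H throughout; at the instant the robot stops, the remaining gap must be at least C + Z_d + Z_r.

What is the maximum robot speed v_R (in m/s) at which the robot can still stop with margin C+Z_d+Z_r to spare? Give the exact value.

v_R_max = 37/20 m/s = 1.8500 m/s

at the boundary: (1/5)·v² + (73/100)·v + (-407/200) = 0
  disc = (73/100)² − 4·(1/5)·(-407/200) = 21609/10000 ; √disc = 147/100
  v_R = (−(73/100) + 147/100) / (2·(1/5)) = 37/20 m/s
check:
stop time T_s = (37/20)/(5/2) = 0.7400 s
robot in T_r: 1.8500·0.2500 = 0.4625 m
robot under decel: 1.8500²/(2·2.5000) = 0.6845 m
human over T_r+T_s: 1.2000·(0.2500+0.7400) = 1.1880 m
margins: 0.0000+0.0100+0.0000 = 0.0100 m
sum ≈ 0.4625+0.6845+1.1880+0.0100 ≈ 2.3450 m = S ✓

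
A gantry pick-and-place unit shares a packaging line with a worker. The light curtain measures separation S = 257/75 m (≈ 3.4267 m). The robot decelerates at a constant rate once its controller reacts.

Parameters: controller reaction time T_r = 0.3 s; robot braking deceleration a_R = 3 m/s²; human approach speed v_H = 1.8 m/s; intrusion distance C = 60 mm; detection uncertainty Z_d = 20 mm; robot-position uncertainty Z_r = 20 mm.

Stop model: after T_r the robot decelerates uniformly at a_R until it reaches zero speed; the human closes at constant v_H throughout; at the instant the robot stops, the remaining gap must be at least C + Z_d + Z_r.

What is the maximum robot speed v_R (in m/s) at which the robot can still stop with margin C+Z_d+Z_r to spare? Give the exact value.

collect terms ⇒ (1/6)·v_R² + (9/10)·v_R + (-209/75) = 0
  disc = (9/10)² − 4·(1/6)·(-209/75) = 2401/900 ; √disc = 49/30
  v_R = (−(9/10) + 49/30) / (2·(1/6)) = 11/5 m/s
check:
T_s = v_R/a_R = (11/5)/3 = 0.7333 s
robot in T_r: 2.2000·0.3000 = 0.6600 m
robot under decel: 2.2000²/(2·3.0000) = 0.8067 m
person approaches 1.8000·(0.3000+0.7333) = 1.8600 m
residual clearance needed = 0.0600+0.0200+0.0200 = 0.1000 m
sum ≈ 0.6600+0.8067+1.8600+0.1000 ≈ 3.4267 m = S ✓

v_R_max = 11/5 m/s = 2.2000 m/s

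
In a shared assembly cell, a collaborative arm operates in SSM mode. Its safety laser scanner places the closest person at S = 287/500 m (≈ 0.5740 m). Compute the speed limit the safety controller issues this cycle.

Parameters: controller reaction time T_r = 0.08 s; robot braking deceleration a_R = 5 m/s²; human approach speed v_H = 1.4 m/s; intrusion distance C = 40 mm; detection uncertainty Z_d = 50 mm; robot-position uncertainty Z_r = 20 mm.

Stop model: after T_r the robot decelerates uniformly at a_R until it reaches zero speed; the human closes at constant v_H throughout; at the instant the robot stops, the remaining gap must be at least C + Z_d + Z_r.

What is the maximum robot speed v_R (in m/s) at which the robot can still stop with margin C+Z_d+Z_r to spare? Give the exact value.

v_R_max = 4/5 m/s = 0.8000 m/s

collect terms ⇒ (1/10)·v_R² + (9/25)·v_R + (-44/125) = 0
  disc = (9/25)² − 4·(1/10)·(-44/125) = 169/625 ; √disc = 13/25
  v_R = (−(9/25) + 13/25) / (2·(1/10)) = 4/5 m/s
check:
stop time T_s = (4/5)/5 = 0.1600 s
robot covers v_R·T_r = 0.8000·0.0800 = 0.0640 m before braking
braking distance = 0.8000²/(2·5.0000) = 0.0640 m
person approaches 1.4000·(0.0800+0.1600) = 0.3360 m
margins: 0.0400+0.0500+0.0200 = 0.1100 m
sum ≈ 0.0640+0.0640+0.3360+0.1100 ≈ 0.5740 m = S ✓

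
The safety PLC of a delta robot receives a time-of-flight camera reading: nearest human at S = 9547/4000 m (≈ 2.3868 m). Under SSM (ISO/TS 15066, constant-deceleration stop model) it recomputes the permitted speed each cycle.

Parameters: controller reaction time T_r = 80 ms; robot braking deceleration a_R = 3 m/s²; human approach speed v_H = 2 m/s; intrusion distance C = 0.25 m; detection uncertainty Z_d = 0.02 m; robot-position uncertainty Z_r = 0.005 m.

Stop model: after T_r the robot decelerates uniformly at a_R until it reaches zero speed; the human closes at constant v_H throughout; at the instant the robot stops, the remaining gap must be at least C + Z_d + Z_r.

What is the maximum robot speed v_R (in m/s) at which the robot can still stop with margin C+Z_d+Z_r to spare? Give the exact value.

quadratic (1/6)·v² + (56/75)·v + (-7807/4000) = 0
  disc = (56/75)² − 4·(1/6)·(-7807/4000) = 167281/90000 ; √disc = 409/300
  v_R = (−(56/75) + 409/300) / (2·(1/6)) = 37/20 m/s
check:
stop time T_s = (37/20)/3 = 0.6167 s
robot covers v_R·T_r = 1.8500·0.0800 = 0.1480 m before braking
robot covers 1.8500·0.6167 − ½·3.0000·0.6167² = 0.5704 m while stopping
person approaches 2.0000·(0.0800+0.6167) = 1.3933 m
residual clearance needed = 0.2500+0.0200+0.0050 = 0.2750 m
sum ≈ 0.1480+0.5704+1.3933+0.2750 ≈ 2.3868 m = S ✓

v_R_max = 37/20 m/s = 1.8500 m/s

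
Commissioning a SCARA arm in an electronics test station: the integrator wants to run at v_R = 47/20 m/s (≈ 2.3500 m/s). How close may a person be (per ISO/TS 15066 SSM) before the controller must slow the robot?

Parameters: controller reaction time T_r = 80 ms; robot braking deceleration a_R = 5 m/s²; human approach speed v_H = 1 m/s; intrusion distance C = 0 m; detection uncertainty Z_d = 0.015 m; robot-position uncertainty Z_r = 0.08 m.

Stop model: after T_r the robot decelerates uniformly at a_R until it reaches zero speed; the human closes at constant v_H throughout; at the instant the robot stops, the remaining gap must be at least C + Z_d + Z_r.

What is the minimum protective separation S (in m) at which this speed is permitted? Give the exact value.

S_min = 5541/4000 m = 1.3853 m

braking lasts T_s = (47/20)/5 = 0.4700 s
reaction-phase robot travel = 2.3500·0.0800 = 0.1880 m
robot under decel: 2.3500²/(2·5.0000) = 0.5523 m
human closes 1.0000·0.5500 = 0.5500 m
C+Z_d+Z_r = 0.0000+0.0150+0.0800 = 0.0950 m
S_min ≈ 0.1880+0.5523+0.5500+0.0950  ⇒  S_min = 5541/4000 m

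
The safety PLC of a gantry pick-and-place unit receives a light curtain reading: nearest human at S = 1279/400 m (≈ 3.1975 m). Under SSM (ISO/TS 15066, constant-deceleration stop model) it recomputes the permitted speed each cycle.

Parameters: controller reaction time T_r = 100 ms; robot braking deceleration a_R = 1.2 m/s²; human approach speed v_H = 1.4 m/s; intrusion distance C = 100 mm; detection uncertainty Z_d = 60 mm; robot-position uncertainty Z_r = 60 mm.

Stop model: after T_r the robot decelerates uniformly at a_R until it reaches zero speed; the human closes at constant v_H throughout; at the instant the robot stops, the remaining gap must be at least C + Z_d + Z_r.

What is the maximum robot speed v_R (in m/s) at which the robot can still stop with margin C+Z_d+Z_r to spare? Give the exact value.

v_R_max = 3/2 m/s = 1.5000 m/s

at the boundary: (5/12)·v² + (19/15)·v + (-227/80) = 0
  disc = (19/15)² − 4·(5/12)·(-227/80) = 22801/3600 ; √disc = 151/60
  v_R = (−(19/15) + 151/60) / (2·(5/12)) = 3/2 m/s
check:
braking lasts T_s = (3/2)/(6/5) = 1.2500 s
robot covers v_R·T_r = 1.5000·0.1000 = 0.1500 m before braking
robot covers 1.5000·1.2500 − ½·1.2000·1.2500² = 0.9375 m while stopping
human closes 1.4000·1.3500 = 1.8900 m
margins: 0.1000+0.0600+0.0600 = 0.2200 m
sum ≈ 0.1500+0.9375+1.8900+0.2200 ≈ 3.1975 m = S ✓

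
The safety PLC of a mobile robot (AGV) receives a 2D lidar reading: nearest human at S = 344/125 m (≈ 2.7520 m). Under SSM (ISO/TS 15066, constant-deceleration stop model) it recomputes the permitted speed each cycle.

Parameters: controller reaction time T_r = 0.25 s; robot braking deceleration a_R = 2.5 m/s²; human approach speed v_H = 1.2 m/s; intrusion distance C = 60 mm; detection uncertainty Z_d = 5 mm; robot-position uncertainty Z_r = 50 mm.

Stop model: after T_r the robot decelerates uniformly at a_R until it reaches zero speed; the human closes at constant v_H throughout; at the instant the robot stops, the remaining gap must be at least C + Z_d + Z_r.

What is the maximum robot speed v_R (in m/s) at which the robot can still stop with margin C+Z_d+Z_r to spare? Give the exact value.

at the boundary: (1/5)·v² + (73/100)·v + (-2337/1000) = 0
  disc = (73/100)² − 4·(1/5)·(-2337/1000) = 961/400 ; √disc = 31/20
  v_R = (−(73/100) + 31/20) / (2·(1/5)) = 41/20 m/s
check:
braking lasts T_s = (41/20)/(5/2) = 0.8200 s
robot in T_r: 2.0500·0.2500 = 0.5125 m
robot covers 2.0500·0.8200 − ½·2.5000·0.8200² = 0.8405 m while stopping
person approaches 1.2000·(0.2500+0.8200) = 1.2840 m
margins: 0.0600+0.0050+0.0500 = 0.1150 m
sum ≈ 0.5125+0.8405+1.2840+0.1150 ≈ 2.7520 m = S ✓

v_R_max = 41/20 m/s = 2.0500 m/s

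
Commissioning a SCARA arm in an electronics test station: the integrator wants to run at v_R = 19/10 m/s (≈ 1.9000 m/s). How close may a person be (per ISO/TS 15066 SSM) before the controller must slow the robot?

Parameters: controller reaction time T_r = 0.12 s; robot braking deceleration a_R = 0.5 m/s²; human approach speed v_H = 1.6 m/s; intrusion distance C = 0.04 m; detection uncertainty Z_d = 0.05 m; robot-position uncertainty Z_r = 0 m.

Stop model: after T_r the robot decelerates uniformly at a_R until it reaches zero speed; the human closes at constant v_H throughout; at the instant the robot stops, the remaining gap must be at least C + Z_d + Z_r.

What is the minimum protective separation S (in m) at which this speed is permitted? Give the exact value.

S_min = 51/5 m = 10.2000 m

stop time T_s = (19/10)/(1/2) = 3.8000 s
reaction-phase robot travel = 1.9000·0.1200 = 0.2280 m
robot under decel: 1.9000²/(2·0.5000) = 3.6100 m
person approaches 1.6000·(0.1200+3.8000) = 6.2720 m
margins: 0.0400+0.0500+0.0000 = 0.0900 m
S_min ≈ 0.2280+3.6100+6.2720+0.0900  ⇒  S_min = 51/5 m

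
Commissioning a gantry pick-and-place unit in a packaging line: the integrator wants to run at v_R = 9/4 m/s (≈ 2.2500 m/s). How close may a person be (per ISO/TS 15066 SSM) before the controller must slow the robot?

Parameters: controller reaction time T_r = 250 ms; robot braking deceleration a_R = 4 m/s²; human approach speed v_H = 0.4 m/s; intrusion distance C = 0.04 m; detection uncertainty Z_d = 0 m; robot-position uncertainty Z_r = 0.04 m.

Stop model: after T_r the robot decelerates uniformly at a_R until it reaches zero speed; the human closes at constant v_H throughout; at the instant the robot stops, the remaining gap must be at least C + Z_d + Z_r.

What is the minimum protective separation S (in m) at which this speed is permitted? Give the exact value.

S_min = 5121/3200 m = 1.6003 m

braking lasts T_s = (9/4)/4 = 0.5625 s
robot in T_r: 2.2500·0.2500 = 0.5625 m
robot under decel: 2.2500²/(2·4.0000) = 0.6328 m
human closes 0.4000·0.8125 = 0.3250 m
margins: 0.0400+0.0000+0.0400 = 0.0800 m
S_min ≈ 0.5625+0.6328+0.3250+0.0800  ⇒  S_min = 5121/3200 m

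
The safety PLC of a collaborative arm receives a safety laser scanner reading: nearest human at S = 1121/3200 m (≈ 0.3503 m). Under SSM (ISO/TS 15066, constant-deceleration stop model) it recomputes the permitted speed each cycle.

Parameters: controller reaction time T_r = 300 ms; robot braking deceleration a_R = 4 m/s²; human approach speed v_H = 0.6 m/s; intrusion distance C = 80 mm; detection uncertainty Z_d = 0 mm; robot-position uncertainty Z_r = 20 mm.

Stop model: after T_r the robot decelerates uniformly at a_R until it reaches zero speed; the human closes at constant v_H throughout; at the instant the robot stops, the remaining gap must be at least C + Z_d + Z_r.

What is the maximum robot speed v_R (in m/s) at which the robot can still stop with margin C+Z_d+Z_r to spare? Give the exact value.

at the boundary: (1/8)·v² + (9/20)·v + (-9/128) = 0
  disc = (9/20)² − 4·(1/8)·(-9/128) = 1521/6400 ; √disc = 39/80
  v_R = (−(9/20) + 39/80) / (2·(1/8)) = 3/20 m/s
check:
stop time T_s = (3/20)/4 = 0.0375 s
robot covers v_R·T_r = 0.1500·0.3000 = 0.0450 m before braking
braking distance = 0.1500²/(2·4.0000) = 0.0028 m
human closes 0.6000·0.3375 = 0.2025 m
residual clearance needed = 0.0800+0.0000+0.0200 = 0.1000 m
sum ≈ 0.0450+0.0028+0.2025+0.1000 ≈ 0.3503 m = S ✓

v_R_max = 3/20 m/s = 0.1500 m/s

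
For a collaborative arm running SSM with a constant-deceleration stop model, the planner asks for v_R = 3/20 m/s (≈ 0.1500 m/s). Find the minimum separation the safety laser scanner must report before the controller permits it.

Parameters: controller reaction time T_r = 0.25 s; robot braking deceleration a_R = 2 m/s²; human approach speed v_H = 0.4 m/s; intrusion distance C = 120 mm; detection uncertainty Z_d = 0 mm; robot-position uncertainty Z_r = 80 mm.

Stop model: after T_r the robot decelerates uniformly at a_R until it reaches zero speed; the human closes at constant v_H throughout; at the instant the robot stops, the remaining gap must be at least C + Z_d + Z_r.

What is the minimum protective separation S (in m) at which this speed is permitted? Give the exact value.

S_min = 597/1600 m = 0.3731 m

T_s = v_R/a_R = (3/20)/2 = 0.0750 s
robot covers v_R·T_r = 0.1500·0.2500 = 0.0375 m before braking
braking distance = 0.1500²/(2·2.0000) = 0.0056 m
human over T_r+T_s: 0.4000·(0.2500+0.0750) = 0.1300 m
C+Z_d+Z_r = 0.1200+0.0000+0.0800 = 0.2000 m
S_min ≈ 0.0375+0.0056+0.1300+0.2000  ⇒  S_min = 597/1600 m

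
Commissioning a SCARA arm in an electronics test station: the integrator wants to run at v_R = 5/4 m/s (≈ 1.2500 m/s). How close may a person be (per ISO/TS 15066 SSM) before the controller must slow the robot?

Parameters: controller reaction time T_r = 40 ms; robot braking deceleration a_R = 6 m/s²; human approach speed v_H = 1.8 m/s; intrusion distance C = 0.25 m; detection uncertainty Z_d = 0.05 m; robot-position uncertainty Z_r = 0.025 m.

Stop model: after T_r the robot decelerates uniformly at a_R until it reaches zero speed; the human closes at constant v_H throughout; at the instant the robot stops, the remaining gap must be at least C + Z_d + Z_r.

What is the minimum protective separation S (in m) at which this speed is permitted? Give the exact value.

S_min = 22853/24000 m = 0.9522 m

braking lasts T_s = (5/4)/6 = 0.2083 s
robot covers v_R·T_r = 1.2500·0.0400 = 0.0500 m before braking
braking distance = 1.2500²/(2·6.0000) = 0.1302 m
human closes 1.8000·0.2483 = 0.4470 m
residual clearance needed = 0.2500+0.0500+0.0250 = 0.3250 m
S_min ≈ 0.0500+0.1302+0.4470+0.3250  ⇒  S_min = 22853/24000 m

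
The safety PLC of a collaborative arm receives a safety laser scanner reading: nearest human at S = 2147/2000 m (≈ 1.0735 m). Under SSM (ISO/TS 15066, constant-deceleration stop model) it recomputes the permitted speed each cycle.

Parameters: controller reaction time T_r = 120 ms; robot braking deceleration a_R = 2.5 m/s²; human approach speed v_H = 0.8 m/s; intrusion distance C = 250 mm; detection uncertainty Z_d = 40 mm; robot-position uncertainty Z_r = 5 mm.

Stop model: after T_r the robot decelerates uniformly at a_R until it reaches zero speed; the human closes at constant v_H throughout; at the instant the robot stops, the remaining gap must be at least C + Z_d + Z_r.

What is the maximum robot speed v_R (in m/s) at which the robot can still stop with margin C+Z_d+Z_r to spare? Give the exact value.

v_R_max = 21/20 m/s = 1.0500 m/s

quadratic (1/5)·v² + (11/25)·v + (-273/400) = 0
  disc = (11/25)² − 4·(1/5)·(-273/400) = 1849/2500 ; √disc = 43/50
  v_R = (−(11/25) + 43/50) / (2·(1/5)) = 21/20 m/s
check:
stop time T_s = (21/20)/(5/2) = 0.4200 s
robot covers v_R·T_r = 1.0500·0.1200 = 0.1260 m before braking
robot covers 1.0500·0.4200 − ½·2.5000·0.4200² = 0.2205 m while stopping
human closes 0.8000·0.5400 = 0.4320 m
C+Z_d+Z_r = 0.2500+0.0400+0.0050 = 0.2950 m
sum ≈ 0.1260+0.2205+0.4320+0.2950 ≈ 1.0735 m = S ✓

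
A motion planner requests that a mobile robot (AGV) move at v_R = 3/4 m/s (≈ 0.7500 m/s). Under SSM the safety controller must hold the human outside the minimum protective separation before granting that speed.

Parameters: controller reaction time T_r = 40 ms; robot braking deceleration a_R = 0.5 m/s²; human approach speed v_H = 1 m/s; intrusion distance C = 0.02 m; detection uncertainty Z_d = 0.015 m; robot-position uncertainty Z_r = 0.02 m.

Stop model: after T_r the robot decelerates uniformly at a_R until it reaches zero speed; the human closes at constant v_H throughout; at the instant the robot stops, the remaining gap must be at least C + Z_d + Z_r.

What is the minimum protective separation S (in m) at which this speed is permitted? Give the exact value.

braking lasts T_s = (3/4)/(1/2) = 1.5000 s
robot covers v_R·T_r = 0.7500·0.0400 = 0.0300 m before braking
robot under decel: 0.7500²/(2·0.5000) = 0.5625 m
person approaches 1.0000·(0.0400+1.5000) = 1.5400 m
C+Z_d+Z_r = 0.0200+0.0150+0.0200 = 0.0550 m
S_min ≈ 0.0300+0.5625+1.5400+0.0550  ⇒  S_min = 35/16 m

S_min = 35/16 m = 2.1875 m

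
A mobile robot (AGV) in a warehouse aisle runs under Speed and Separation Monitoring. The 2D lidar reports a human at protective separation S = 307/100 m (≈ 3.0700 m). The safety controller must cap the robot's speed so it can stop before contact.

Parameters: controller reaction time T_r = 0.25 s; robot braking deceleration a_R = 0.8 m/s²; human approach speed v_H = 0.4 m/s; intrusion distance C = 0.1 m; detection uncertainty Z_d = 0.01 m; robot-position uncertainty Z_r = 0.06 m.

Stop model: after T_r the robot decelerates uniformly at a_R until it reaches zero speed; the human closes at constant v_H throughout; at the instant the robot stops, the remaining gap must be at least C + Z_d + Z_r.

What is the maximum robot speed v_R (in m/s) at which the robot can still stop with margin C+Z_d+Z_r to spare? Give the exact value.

v_R_max = 8/5 m/s = 1.6000 m/s

quadratic (5/8)·v² + (3/4)·v + (-14/5) = 0
  disc = (3/4)² − 4·(5/8)·(-14/5) = 121/16 ; √disc = 11/4
  v_R = (−(3/4) + 11/4) / (2·(5/8)) = 8/5 m/s
check:
stop time T_s = (8/5)/(4/5) = 2.0000 s
robot covers v_R·T_r = 1.6000·0.2500 = 0.4000 m before braking
braking distance = 1.6000²/(2·0.8000) = 1.6000 m
human over T_r+T_s: 0.4000·(0.2500+2.0000) = 0.9000 m
C+Z_d+Z_r = 0.1000+0.0100+0.0600 = 0.1700 m
sum ≈ 0.4000+1.6000+0.9000+0.1700 ≈ 3.0700 m = S ✓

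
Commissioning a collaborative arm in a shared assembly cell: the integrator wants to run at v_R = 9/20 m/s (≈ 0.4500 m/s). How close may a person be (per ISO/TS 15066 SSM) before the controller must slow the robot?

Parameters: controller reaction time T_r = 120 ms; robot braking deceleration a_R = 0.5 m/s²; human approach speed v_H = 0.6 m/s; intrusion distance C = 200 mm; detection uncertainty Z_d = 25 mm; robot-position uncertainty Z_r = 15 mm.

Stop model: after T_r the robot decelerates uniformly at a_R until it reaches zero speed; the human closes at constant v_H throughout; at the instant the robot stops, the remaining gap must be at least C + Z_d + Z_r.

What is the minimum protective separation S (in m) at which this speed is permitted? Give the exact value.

S_min = 2217/2000 m = 1.1085 m

T_s = v_R/a_R = (9/20)/(1/2) = 0.9000 s
robot in T_r: 0.4500·0.1200 = 0.0540 m
robot under decel: 0.4500²/(2·0.5000) = 0.2025 m
person approaches 0.6000·(0.1200+0.9000) = 0.6120 m
C+Z_d+Z_r = 0.2000+0.0250+0.0150 = 0.2400 m
S_min ≈ 0.0540+0.2025+0.6120+0.2400  ⇒  S_min = 2217/2000 m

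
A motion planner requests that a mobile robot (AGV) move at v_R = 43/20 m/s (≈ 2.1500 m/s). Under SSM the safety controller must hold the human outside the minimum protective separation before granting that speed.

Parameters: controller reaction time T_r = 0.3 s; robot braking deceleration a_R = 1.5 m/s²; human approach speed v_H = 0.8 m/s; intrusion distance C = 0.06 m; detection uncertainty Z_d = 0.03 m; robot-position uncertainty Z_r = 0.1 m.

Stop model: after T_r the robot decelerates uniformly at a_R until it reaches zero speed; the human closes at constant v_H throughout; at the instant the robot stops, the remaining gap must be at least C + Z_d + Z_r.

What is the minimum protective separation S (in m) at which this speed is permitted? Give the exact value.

braking lasts T_s = (43/20)/(3/2) = 1.4333 s
robot in T_r: 2.1500·0.3000 = 0.6450 m
braking distance = 2.1500²/(2·1.5000) = 1.5408 m
person approaches 0.8000·(0.3000+1.4333) = 1.3867 m
residual clearance needed = 0.0600+0.0300+0.1000 = 0.1900 m
S_min ≈ 0.6450+1.5408+1.3867+0.1900  ⇒  S_min = 301/80 m

S_min = 301/80 m = 3.7625 m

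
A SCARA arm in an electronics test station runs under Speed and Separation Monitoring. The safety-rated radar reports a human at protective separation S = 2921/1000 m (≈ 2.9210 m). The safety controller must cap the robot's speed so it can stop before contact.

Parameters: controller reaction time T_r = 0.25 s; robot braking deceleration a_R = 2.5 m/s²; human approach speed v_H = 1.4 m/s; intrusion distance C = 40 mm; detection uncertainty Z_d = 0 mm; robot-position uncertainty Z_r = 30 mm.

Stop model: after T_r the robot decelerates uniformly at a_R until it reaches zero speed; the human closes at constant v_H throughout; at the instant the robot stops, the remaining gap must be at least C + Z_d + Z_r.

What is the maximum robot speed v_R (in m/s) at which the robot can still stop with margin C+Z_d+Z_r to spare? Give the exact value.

at the boundary: (1/5)·v² + (81/100)·v + (-2501/1000) = 0
  disc = (81/100)² − 4·(1/5)·(-2501/1000) = 26569/10000 ; √disc = 163/100
  v_R = (−(81/100) + 163/100) / (2·(1/5)) = 41/20 m/s
check:
braking lasts T_s = (41/20)/(5/2) = 0.8200 s
robot covers v_R·T_r = 2.0500·0.2500 = 0.5125 m before braking
robot covers 2.0500·0.8200 − ½·2.5000·0.8200² = 0.8405 m while stopping
person approaches 1.4000·(0.2500+0.8200) = 1.4980 m
residual clearance needed = 0.0400+0.0000+0.0300 = 0.0700 m
sum ≈ 0.5125+0.8405+1.4980+0.0700 ≈ 2.9210 m = S ✓

v_R_max = 41/20 m/s = 2.0500 m/s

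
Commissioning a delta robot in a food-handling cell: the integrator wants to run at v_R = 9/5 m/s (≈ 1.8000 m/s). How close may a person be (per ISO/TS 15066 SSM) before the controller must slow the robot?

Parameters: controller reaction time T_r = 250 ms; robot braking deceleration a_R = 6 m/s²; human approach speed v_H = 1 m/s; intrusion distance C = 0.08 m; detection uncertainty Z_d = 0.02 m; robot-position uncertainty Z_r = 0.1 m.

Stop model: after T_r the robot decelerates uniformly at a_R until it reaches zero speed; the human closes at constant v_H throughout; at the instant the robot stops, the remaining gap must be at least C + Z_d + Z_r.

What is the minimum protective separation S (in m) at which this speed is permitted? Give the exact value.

T_s = v_R/a_R = (9/5)/6 = 0.3000 s
reaction-phase robot travel = 1.8000·0.2500 = 0.4500 m
robot under decel: 1.8000²/(2·6.0000) = 0.2700 m
human closes 1.0000·0.5500 = 0.5500 m
margins: 0.0800+0.0200+0.1000 = 0.2000 m
S_min ≈ 0.4500+0.2700+0.5500+0.2000  ⇒  S_min = 147/100 m

S_min = 147/100 m = 1.4700 m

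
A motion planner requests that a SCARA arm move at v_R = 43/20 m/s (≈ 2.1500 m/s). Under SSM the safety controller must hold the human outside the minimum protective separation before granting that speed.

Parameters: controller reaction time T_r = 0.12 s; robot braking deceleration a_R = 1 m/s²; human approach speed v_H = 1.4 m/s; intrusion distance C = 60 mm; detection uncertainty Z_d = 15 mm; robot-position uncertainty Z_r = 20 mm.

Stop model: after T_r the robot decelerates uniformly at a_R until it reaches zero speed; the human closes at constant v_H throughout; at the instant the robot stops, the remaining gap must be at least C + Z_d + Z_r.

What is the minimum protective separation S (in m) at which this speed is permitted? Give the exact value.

braking lasts T_s = (43/20)/1 = 2.1500 s
robot covers v_R·T_r = 2.1500·0.1200 = 0.2580 m before braking
robot under decel: 2.1500²/(2·1.0000) = 2.3112 m
human closes 1.4000·2.2700 = 3.1780 m
margins: 0.0600+0.0150+0.0200 = 0.0950 m
S_min ≈ 0.2580+2.3112+3.1780+0.0950  ⇒  S_min = 23369/4000 m

S_min = 23369/4000 m = 5.8422 m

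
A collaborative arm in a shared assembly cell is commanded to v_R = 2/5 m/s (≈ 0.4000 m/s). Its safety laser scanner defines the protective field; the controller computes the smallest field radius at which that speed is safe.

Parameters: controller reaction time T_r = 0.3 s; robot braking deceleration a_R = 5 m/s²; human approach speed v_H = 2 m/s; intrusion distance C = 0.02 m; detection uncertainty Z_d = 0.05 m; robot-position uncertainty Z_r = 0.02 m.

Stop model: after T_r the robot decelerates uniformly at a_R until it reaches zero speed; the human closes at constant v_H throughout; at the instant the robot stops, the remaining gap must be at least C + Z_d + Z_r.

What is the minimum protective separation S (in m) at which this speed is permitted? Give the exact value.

braking lasts T_s = (2/5)/5 = 0.0800 s
reaction-phase robot travel = 0.4000·0.3000 = 0.1200 m
robot under decel: 0.4000²/(2·5.0000) = 0.0160 m
human closes 2.0000·0.3800 = 0.7600 m
residual clearance needed = 0.0200+0.0500+0.0200 = 0.0900 m
S_min ≈ 0.1200+0.0160+0.7600+0.0900  ⇒  S_min = 493/500 m

S_min = 493/500 m = 0.9860 m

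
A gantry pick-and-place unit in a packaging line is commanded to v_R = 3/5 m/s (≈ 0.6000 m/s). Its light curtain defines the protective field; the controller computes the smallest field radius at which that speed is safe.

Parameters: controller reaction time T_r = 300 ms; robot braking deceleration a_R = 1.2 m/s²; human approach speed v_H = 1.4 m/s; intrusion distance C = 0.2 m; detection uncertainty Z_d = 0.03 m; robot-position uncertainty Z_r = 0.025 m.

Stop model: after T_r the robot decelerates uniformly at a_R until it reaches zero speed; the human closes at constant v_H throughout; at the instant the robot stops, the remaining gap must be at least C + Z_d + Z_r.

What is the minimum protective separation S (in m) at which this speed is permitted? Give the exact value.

braking lasts T_s = (3/5)/(6/5) = 0.5000 s
robot covers v_R·T_r = 0.6000·0.3000 = 0.1800 m before braking
robot covers 0.6000·0.5000 − ½·1.2000·0.5000² = 0.1500 m while stopping
human closes 1.4000·0.8000 = 1.1200 m
residual clearance needed = 0.2000+0.0300+0.0250 = 0.2550 m
S_min ≈ 0.1800+0.1500+1.1200+0.2550  ⇒  S_min = 341/200 m

S_min = 341/200 m = 1.7050 m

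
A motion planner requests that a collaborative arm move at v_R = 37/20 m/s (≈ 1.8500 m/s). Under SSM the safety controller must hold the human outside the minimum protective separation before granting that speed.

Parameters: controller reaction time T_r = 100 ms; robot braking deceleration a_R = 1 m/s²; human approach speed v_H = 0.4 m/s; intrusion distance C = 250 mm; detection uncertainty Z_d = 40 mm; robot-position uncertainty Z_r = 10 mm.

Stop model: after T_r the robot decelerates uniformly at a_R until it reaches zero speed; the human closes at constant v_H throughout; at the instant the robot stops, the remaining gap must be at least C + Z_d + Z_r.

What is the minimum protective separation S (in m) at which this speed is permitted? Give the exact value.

stop time T_s = (37/20)/1 = 1.8500 s
robot covers v_R·T_r = 1.8500·0.1000 = 0.1850 m before braking
robot under decel: 1.8500²/(2·1.0000) = 1.7112 m
human closes 0.4000·1.9500 = 0.7800 m
C+Z_d+Z_r = 0.2500+0.0400+0.0100 = 0.3000 m
S_min ≈ 0.1850+1.7112+0.7800+0.3000  ⇒  S_min = 2381/800 m

S_min = 2381/800 m = 2.9762 m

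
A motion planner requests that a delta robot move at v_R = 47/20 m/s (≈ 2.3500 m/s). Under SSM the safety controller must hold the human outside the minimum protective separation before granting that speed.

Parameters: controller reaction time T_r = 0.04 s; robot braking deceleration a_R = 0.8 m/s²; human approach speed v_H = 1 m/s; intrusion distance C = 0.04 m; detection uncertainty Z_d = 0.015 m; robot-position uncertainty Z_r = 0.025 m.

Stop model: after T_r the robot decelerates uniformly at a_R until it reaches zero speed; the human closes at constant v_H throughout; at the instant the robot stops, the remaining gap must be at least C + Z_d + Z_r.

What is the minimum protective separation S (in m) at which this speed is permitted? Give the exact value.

braking lasts T_s = (47/20)/(4/5) = 2.9375 s
reaction-phase robot travel = 2.3500·0.0400 = 0.0940 m
robot covers 2.3500·2.9375 − ½·0.8000·2.9375² = 3.4516 m while stopping
human closes 1.0000·2.9775 = 2.9775 m
C+Z_d+Z_r = 0.0400+0.0150+0.0250 = 0.0800 m
S_min ≈ 0.0940+3.4516+2.9775+0.0800  ⇒  S_min = 105649/16000 m

S_min = 105649/16000 m = 6.6031 m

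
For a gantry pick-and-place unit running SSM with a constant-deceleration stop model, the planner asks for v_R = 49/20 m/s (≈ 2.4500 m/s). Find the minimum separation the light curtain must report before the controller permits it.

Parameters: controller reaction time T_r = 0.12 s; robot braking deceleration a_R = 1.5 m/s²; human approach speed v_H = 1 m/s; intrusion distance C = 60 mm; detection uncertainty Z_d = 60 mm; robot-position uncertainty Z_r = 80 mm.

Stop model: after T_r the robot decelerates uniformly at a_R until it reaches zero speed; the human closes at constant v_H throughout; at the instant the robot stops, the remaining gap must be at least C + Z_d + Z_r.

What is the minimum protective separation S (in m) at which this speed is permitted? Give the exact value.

T_s = v_R/a_R = (49/20)/(3/2) = 1.6333 s
reaction-phase robot travel = 2.4500·0.1200 = 0.2940 m
robot covers 2.4500·1.6333 − ½·1.5000·1.6333² = 2.0008 m while stopping
human closes 1.0000·1.7533 = 1.7533 m
residual clearance needed = 0.0600+0.0600+0.0800 = 0.2000 m
S_min ≈ 0.2940+2.0008+1.7533+0.2000  ⇒  S_min = 25489/6000 m

S_min = 25489/6000 m = 4.2482 m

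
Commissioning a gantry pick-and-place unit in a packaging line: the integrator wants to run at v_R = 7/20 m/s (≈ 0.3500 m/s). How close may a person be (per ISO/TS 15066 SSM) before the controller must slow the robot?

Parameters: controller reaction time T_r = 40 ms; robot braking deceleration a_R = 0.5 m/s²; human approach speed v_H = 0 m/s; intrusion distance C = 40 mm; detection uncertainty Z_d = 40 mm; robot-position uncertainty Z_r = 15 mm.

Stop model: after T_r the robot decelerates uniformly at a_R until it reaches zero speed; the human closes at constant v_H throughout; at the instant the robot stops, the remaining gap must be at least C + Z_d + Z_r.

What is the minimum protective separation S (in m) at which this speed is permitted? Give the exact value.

S_min = 463/2000 m = 0.2315 m

T_s = v_R/a_R = (7/20)/(1/2) = 0.7000 s
robot covers v_R·T_r = 0.3500·0.0400 = 0.0140 m before braking
braking distance = 0.3500²/(2·0.5000) = 0.1225 m
person approaches 0.0000·(0.0400+0.7000) = 0.0000 m
C+Z_d+Z_r = 0.0400+0.0400+0.0150 = 0.0950 m
S_min ≈ 0.0140+0.1225+0.0000+0.0950  ⇒  S_min = 463/2000 m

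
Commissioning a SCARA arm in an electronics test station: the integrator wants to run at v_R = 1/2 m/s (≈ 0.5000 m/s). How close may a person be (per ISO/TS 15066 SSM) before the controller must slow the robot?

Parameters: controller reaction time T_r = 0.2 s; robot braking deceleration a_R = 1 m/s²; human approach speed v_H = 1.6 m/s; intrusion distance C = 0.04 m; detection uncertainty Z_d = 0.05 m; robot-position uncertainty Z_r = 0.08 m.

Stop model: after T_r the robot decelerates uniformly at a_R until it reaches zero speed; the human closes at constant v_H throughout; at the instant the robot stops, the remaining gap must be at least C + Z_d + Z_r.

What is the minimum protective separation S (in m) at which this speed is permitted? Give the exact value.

S_min = 303/200 m = 1.5150 m

T_s = v_R/a_R = (1/2)/1 = 0.5000 s
reaction-phase robot travel = 0.5000·0.2000 = 0.1000 m
robot under decel: 0.5000²/(2·1.0000) = 0.1250 m
human over T_r+T_s: 1.6000·(0.2000+0.5000) = 1.1200 m
C+Z_d+Z_r = 0.0400+0.0500+0.0800 = 0.1700 m
S_min ≈ 0.1000+0.1250+1.1200+0.1700  ⇒  S_min = 303/200 m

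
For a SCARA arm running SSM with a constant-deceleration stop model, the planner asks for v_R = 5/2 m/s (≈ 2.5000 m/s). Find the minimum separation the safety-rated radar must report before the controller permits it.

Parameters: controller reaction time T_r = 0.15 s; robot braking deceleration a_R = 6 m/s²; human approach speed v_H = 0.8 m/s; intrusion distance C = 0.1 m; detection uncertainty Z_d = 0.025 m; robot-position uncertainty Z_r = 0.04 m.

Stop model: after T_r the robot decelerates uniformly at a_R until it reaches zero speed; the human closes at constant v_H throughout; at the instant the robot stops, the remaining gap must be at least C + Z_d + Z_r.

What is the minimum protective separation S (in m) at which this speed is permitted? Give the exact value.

braking lasts T_s = (5/2)/6 = 0.4167 s
reaction-phase robot travel = 2.5000·0.1500 = 0.3750 m
robot covers 2.5000·0.4167 − ½·6.0000·0.4167² = 0.5208 m while stopping
human over T_r+T_s: 0.8000·(0.1500+0.4167) = 0.4533 m
margins: 0.1000+0.0250+0.0400 = 0.1650 m
S_min ≈ 0.3750+0.5208+0.4533+0.1650  ⇒  S_min = 1817/1200 m

S_min = 1817/1200 m = 1.5142 m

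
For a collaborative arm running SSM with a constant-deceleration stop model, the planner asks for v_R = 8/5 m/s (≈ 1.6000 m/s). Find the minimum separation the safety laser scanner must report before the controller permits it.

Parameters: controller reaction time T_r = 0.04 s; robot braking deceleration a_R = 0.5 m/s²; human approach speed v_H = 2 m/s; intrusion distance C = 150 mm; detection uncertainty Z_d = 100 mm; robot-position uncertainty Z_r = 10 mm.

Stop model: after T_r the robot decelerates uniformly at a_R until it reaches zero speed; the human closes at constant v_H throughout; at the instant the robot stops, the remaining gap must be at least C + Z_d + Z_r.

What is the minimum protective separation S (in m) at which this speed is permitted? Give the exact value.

stop time T_s = (8/5)/(1/2) = 3.2000 s
reaction-phase robot travel = 1.6000·0.0400 = 0.0640 m
robot under decel: 1.6000²/(2·0.5000) = 2.5600 m
human over T_r+T_s: 2.0000·(0.0400+3.2000) = 6.4800 m
C+Z_d+Z_r = 0.1500+0.1000+0.0100 = 0.2600 m
S_min ≈ 0.0640+2.5600+6.4800+0.2600  ⇒  S_min = 2341/250 m

S_min = 2341/250 m = 9.3640 m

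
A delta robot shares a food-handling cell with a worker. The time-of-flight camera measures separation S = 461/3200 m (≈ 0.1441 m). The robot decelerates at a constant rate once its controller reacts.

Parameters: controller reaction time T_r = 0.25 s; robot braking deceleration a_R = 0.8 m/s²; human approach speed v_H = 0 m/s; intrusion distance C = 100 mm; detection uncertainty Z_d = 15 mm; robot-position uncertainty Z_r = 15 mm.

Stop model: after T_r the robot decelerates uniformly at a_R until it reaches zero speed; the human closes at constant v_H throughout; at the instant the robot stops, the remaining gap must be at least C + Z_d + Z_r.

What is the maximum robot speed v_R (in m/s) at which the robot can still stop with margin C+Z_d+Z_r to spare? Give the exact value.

collect terms ⇒ (5/8)·v_R² + (1/4)·v_R + (-9/640) = 0
  disc = (1/4)² − 4·(5/8)·(-9/640) = 25/256 ; √disc = 5/16
  v_R = (−(1/4) + 5/16) / (2·(5/8)) = 1/20 m/s
check:
braking lasts T_s = (1/20)/(4/5) = 0.0625 s
robot in T_r: 0.0500·0.2500 = 0.0125 m
robot covers 0.0500·0.0625 − ½·0.8000·0.0625² = 0.0016 m while stopping
human closes 0.0000·0.3125 = 0.0000 m
margins: 0.1000+0.0150+0.0150 = 0.1300 m
sum ≈ 0.0125+0.0016+0.0000+0.1300 ≈ 0.1441 m = S ✓

v_R_max = 1/20 m/s = 0.0500 m/s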